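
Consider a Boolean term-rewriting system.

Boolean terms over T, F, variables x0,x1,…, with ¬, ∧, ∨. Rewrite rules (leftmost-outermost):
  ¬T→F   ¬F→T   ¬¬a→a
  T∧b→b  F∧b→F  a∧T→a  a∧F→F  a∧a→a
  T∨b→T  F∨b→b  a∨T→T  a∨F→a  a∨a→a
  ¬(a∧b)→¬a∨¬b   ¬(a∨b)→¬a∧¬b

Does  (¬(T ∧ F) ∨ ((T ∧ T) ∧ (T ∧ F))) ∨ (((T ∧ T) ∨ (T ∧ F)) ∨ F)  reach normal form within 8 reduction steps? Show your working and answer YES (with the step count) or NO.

Answer: YES — reaches normal form T in 6 ≤ 8 steps

Reduction:
  start: (¬(T ∧ F) ∨ ((T ∧ T) ∧ (T ∧ F))) ∨ (((T ∧ T) ∨ (T ∧ F)) ∨ F)
  [1] ((¬T ∨ ¬F) ∨ ((T ∧ T) ∧ (T ∧ F))) ∨ (((T ∧ T) ∨ (T ∧ F)) ∨ F)
  [2] ((F ∨ ¬F) ∨ ((T ∧ T) ∧ (T ∧ F))) ∨ (((T ∧ T) ∨ (T ∧ F)) ∨ F)
  [3] (¬F ∨ ((T ∧ T) ∧ (T ∧ F))) ∨ (((T ∧ T) ∨ (T ∧ F)) ∨ F)
  [4] (T ∨ ((T ∧ T) ∧ (T ∧ F))) ∨ (((T ∧ T) ∨ (T ∧ F)) ∨ F)
  [5] T ∨ (((T ∧ T) ∨ (T ∧ F)) ∨ F)
  [6] T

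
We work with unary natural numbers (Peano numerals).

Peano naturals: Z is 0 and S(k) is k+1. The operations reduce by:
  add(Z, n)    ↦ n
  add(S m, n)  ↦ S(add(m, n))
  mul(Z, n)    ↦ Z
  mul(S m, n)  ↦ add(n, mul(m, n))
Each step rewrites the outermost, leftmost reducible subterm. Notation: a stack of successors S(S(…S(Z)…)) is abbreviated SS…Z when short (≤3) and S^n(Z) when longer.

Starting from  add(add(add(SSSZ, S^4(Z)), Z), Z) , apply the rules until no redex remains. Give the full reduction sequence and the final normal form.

  start: add(add(add(SSSZ, S^4(Z)), Z), Z)
  [1] add(add(S(add(SSZ, S^4(Z))), Z), Z)
  [2] add(S(add(add(SSZ, S^4(Z)), Z)), Z)
  [3] S(add(add(add(SSZ, S^4(Z)), Z), Z))
  [4] S(add(add(S(add(SZ, S^4(Z))), Z), Z))
  [5] S(add(S(add(add(SZ, S^4(Z)), Z)), Z))
  [6] S(S(add(add(add(SZ, S^4(Z)), Z), Z)))
  [7] S(S(add(add(S(add(Z, S^4(Z))), Z), Z)))
  [8] S(S(add(S(add(add(Z, S^4(Z)), Z)), Z)))
  [9] S(S(S(add(add(add(Z, S^4(Z)), Z), Z))))
  [10] S(S(S(add(add(S^4(Z), Z), Z))))
  [11] S(S(S(add(S(add(SSSZ, Z)), Z))))
  [12] S(S(S(S(add(add(SSSZ, Z), Z)))))
  [13] S(S(S(S(add(S(add(SSZ, Z)), Z)))))
  [14] S(S(S(S(S(add(add(SSZ, Z), Z))))))
  [15] S(S(S(S(S(add(S(add(SZ, Z)), Z))))))
  [16] S(S(S(S(S(S(add(add(SZ, Z), Z)))))))
  [17] S(S(S(S(S(S(add(S(add(Z, Z)), Z)))))))
  [18] S(S(S(S(S(S(S(add(add(Z, Z), Z))))))))
  [19] S(S(S(S(S(S(S(add(Z, Z))))))))
  [20] S^7(Z)

Answer: normal form = S^7(Z)  (in 20 steps)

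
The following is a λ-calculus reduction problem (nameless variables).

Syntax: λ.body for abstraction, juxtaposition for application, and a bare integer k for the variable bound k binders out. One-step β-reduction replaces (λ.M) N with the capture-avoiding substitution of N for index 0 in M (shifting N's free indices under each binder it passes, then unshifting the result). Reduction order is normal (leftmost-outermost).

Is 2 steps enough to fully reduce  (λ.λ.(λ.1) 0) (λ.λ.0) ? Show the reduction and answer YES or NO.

  start: (λ.λ.(λ.1) 0) (λ.λ.0)
  step 1: λ.(λ.1) 0
  step 2: λ.0

Answer: YES — reaches normal form λ.0 in 2 ≤ 2 steps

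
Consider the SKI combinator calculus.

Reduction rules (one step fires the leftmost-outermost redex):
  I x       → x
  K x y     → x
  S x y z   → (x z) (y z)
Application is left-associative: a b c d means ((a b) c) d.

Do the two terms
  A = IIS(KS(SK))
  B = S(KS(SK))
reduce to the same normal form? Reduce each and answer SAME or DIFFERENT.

Term A:
  start: IIS(KS(SK))
  →1  IS(KS(SK))
  →2  S(KS(SK))
  →3  SS

Term B:
  start: S(KS(SK))
  →1  SS

Answer: SAME — A ⇓ SS, B ⇓ SS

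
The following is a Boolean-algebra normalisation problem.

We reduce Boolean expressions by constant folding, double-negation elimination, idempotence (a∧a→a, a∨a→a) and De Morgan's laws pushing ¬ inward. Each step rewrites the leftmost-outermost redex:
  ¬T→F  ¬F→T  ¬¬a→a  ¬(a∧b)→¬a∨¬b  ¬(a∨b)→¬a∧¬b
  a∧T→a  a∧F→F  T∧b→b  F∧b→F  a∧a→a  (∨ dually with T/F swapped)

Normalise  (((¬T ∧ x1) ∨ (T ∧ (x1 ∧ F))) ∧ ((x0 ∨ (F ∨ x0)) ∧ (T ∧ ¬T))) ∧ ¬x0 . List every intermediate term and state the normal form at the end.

  start: (((¬T ∧ x1) ∨ (T ∧ (x1 ∧ F))) ∧ ((x0 ∨ (F ∨ x0)) ∧ (T ∧ ¬T))) ∧ ¬x0
  step 1: (((F ∧ x1) ∨ (T ∧ (x1 ∧ F))) ∧ ((x0 ∨ (F ∨ x0)) ∧ (T ∧ ¬T))) ∧ ¬x0
  step 2: ((F ∨ (T ∧ (x1 ∧ F))) ∧ ((x0 ∨ (F ∨ x0)) ∧ (T ∧ ¬T))) ∧ ¬x0
  step 3: ((T ∧ (x1 ∧ F)) ∧ ((x0 ∨ (F ∨ x0)) ∧ (T ∧ ¬T))) ∧ ¬x0
  step 4: ((x1 ∧ F) ∧ ((x0 ∨ (F ∨ x0)) ∧ (T ∧ ¬T))) ∧ ¬x0
  step 5: (F ∧ ((x0 ∨ (F ∨ x0)) ∧ (T ∧ ¬T))) ∧ ¬x0
  step 6: F ∧ ¬x0
  step 7: F

Answer: normal form = F  (in 7 steps)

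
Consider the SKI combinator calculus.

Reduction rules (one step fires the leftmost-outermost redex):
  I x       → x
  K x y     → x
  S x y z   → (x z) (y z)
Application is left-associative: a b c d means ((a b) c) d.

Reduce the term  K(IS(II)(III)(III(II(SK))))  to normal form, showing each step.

Answer: normal form = K(SK(SK))  (in 17 steps)

Working:
  start: K(IS(II)(III)(III(II(SK))))
  →1  K(S(II)(III)(III(II(SK))))
  →2  K(II(III(II(SK)))(III(III(II(SK)))))
  →3  K(I(III(II(SK)))(III(III(II(SK)))))
  →4  K(III(II(SK))(III(III(II(SK)))))
  →5  K(II(II(SK))(III(III(II(SK)))))
  →6  K(I(II(SK))(III(III(II(SK)))))
  →7  K(II(SK)(III(III(II(SK)))))
  →8  K(I(SK)(III(III(II(SK)))))
  →9  K(SK(III(III(II(SK)))))
  →10  K(SK(II(III(II(SK)))))
  →11  K(SK(I(III(II(SK)))))
  →12  K(SK(III(II(SK))))
  →13  K(SK(II(II(SK))))
  →14  K(SK(I(II(SK))))
  →15  K(SK(II(SK)))
  →16  K(SK(I(SK)))
  →17  K(SK(SK))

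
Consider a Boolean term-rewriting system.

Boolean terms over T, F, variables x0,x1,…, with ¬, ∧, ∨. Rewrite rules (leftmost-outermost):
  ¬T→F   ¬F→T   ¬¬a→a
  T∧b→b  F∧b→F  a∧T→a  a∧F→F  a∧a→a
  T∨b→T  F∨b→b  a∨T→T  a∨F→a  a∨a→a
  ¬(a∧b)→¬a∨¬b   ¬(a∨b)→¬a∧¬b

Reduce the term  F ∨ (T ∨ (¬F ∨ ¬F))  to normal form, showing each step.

  start: F ∨ (T ∨ (¬F ∨ ¬F))
  [1] T ∨ (¬F ∨ ¬F)
  [2] T

Answer: normal form = T  (in 2 steps)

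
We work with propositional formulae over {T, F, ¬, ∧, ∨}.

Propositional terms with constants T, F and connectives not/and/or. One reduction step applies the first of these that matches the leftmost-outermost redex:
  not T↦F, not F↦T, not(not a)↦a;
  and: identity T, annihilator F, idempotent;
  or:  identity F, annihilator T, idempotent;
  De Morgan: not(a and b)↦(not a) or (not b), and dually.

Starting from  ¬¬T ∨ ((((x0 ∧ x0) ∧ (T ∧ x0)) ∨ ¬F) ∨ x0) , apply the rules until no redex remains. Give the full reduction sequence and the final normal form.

Answer: normal form = T  (in 2 steps)

Reduction:
  start: ¬¬T ∨ ((((x0 ∧ x0) ∧ (T ∧ x0)) ∨ ¬F) ∨ x0)
  step 1: T ∨ ((((x0 ∧ x0) ∧ (T ∧ x0)) ∨ ¬F) ∨ x0)
  step 2: T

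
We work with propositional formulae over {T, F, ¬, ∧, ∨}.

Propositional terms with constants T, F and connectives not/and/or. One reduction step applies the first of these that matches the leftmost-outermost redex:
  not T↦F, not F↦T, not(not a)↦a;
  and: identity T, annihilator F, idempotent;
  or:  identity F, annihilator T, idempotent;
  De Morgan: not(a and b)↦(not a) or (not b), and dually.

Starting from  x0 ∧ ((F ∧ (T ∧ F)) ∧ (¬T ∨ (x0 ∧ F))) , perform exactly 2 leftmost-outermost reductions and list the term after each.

Answer: after 2 steps: x0 ∧ F

Working:
  start: x0 ∧ ((F ∧ (T ∧ F)) ∧ (¬T ∨ (x0 ∧ F)))
  step 1: x0 ∧ (F ∧ (¬T ∨ (x0 ∧ F)))
  step 2: x0 ∧ F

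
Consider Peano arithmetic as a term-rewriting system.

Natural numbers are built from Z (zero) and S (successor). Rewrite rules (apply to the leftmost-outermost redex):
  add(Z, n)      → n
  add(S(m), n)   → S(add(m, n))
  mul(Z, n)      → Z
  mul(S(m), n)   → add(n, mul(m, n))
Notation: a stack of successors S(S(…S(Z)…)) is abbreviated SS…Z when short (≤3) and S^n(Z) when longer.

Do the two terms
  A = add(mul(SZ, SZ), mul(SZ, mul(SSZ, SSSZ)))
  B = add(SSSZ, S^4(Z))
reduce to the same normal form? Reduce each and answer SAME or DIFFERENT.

Term A:
  start: add(mul(SZ, SZ), mul(SZ, mul(SSZ, SSSZ)))
  →1  add(add(SZ, mul(Z, SZ)), mul(SZ, mul(SSZ, SSSZ)))
  →2  add(S(add(Z, mul(Z, SZ))), mul(SZ, mul(SSZ, SSSZ)))
  →3  S(add(add(Z, mul(Z, SZ)), mul(SZ, mul(SSZ, SSSZ))))
  →4  S(add(mul(Z, SZ), mul(SZ, mul(SSZ, SSSZ))))
  →5  S(add(Z, mul(SZ, mul(SSZ, SSSZ))))
  →6  S(mul(SZ, mul(SSZ, SSSZ)))
  →7  S(add(mul(SSZ, SSSZ), mul(Z, mul(SSZ, SSSZ))))
  →8  S(add(add(SSSZ, mul(SZ, SSSZ)), mul(Z, mul(SSZ, SSSZ))))
  →9  S(add(S(add(SSZ, mul(SZ, SSSZ))), mul(Z, mul(SSZ, SSSZ))))
  →10  S(S(add(add(SSZ, mul(SZ, SSSZ)), mul(Z, mul(SSZ, SSSZ)))))
  →11  S(S(add(S(add(SZ, mul(SZ, SSSZ))), mul(Z, mul(SSZ, SSSZ)))))
  →12  S(S(S(add(add(SZ, mul(SZ, SSSZ)), mul(Z, mul(SSZ, SSSZ))))))
  →13  S(S(S(add(S(add(Z, mul(SZ, SSSZ))), mul(Z, mul(SSZ, SSSZ))))))
  →14  S(S(S(S(add(add(Z, mul(SZ, SSSZ)), mul(Z, mul(SSZ, SSSZ)))))))
  →15  S(S(S(S(add(mul(SZ, SSSZ), mul(Z, mul(SSZ, SSSZ)))))))
  →16  S(S(S(S(add(add(SSSZ, mul(Z, SSSZ)), mul(Z, mul(SSZ, SSSZ)))))))
  →17  S(S(S(S(add(S(add(SSZ, mul(Z, SSSZ))), mul(Z, mul(SSZ, SSSZ)))))))
  →18  S(S(S(S(S(add(add(SSZ, mul(Z, SSSZ)), mul(Z, mul(SSZ, SSSZ))))))))
  →19  S(S(S(S(S(add(S(add(SZ, mul(Z, SSSZ))), mul(Z, mul(SSZ, SSSZ))))))))
  →20  S(S(S(S(S(S(add(add(SZ, mul(Z, SSSZ)), mul(Z, mul(SSZ, SSSZ)))))))))
  →21  S(S(S(S(S(S(add(S(add(Z, mul(Z, SSSZ))), mul(Z, mul(SSZ, SSSZ)))))))))
  →22  S(S(S(S(S(S(S(add(add(Z, mul(Z, SSSZ)), mul(Z, mul(SSZ, SSSZ))))))))))
  →23  S(S(S(S(S(S(S(add(mul(Z, SSSZ), mul(Z, mul(SSZ, SSSZ))))))))))
  →24  S(S(S(S(S(S(S(add(Z, mul(Z, mul(SSZ, SSSZ))))))))))
  →25  S(S(S(S(S(S(S(mul(Z, mul(SSZ, SSSZ)))))))))
  →26  S^7(Z)

Term B:
  start: add(SSSZ, S^4(Z))
  →1  S(add(SSZ, S^4(Z)))
  →2  S(S(add(SZ, S^4(Z))))
  →3  S(S(S(add(Z, S^4(Z)))))
  →4  S^7(Z)

Answer: SAME — A ⇓ S^7(Z), B ⇓ S^7(Z)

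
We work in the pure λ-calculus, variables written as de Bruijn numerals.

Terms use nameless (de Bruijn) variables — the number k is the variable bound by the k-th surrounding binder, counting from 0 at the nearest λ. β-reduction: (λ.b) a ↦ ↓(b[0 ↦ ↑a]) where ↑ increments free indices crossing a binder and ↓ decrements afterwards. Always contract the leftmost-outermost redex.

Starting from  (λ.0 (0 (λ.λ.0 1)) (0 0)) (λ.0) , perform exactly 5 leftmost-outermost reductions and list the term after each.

  start: (λ.0 (0 (λ.λ.0 1)) (0 0)) (λ.0)
  step 1: (λ.0) ((λ.0) (λ.λ.0 1)) ((λ.0) (λ.0))
  step 2: (λ.0) (λ.λ.0 1) ((λ.0) (λ.0))
  step 3: (λ.λ.0 1) ((λ.0) (λ.0))
  step 4: λ.0 ((λ.0) (λ.0))
  step 5: λ.0 (λ.0)

Answer: after 5 steps: λ.0 (λ.0)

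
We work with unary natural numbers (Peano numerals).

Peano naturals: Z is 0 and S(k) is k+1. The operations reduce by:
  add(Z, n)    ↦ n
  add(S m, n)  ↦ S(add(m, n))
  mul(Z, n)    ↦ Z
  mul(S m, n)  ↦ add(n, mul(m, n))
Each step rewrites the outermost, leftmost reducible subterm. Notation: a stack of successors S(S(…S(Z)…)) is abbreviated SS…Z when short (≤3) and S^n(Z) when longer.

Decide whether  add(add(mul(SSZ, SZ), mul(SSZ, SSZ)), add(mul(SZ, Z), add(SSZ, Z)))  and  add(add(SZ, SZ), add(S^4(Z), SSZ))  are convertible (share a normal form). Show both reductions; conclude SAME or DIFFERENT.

Answer: SAME — A ⇓ S^8(Z), B ⇓ S^8(Z)

Working:
Term A:
  start: add(add(mul(SSZ, SZ), mul(SSZ, SSZ)), add(mul(SZ, Z), add(SSZ, Z)))
  →1  add(add(add(SZ, mul(SZ, SZ)), mul(SSZ, SSZ)), add(mul(SZ, Z), add(SSZ, Z)))
  →2  add(add(S(add(Z, mul(SZ, SZ))), mul(SSZ, SSZ)), add(mul(SZ, Z), add(SSZ, Z)))
  →3  add(S(add(add(Z, mul(SZ, SZ)), mul(SSZ, SSZ))), add(mul(SZ, Z), add(SSZ, Z)))
  →4  S(add(add(add(Z, mul(SZ, SZ)), mul(SSZ, SSZ)), add(mul(SZ, Z), add(SSZ, Z))))
  →5  S(add(add(mul(SZ, SZ), mul(SSZ, SSZ)), add(mul(SZ, Z), add(SSZ, Z))))
  →6  S(add(add(add(SZ, mul(Z, SZ)), mul(SSZ, SSZ)), add(mul(SZ, Z), add(SSZ, Z))))
  →7  S(add(add(S(add(Z, mul(Z, SZ))), mul(SSZ, SSZ)), add(mul(SZ, Z), add(SSZ, Z))))
  →8  S(add(S(add(add(Z, mul(Z, SZ)), mul(SSZ, SSZ))), add(mul(SZ, Z), add(SSZ, Z))))
  →9  S(S(add(add(add(Z, mul(Z, SZ)), mul(SSZ, SSZ)), add(mul(SZ, Z), add(SSZ, Z)))))
  →10  S(S(add(add(mul(Z, SZ), mul(SSZ, SSZ)), add(mul(SZ, Z), add(SSZ, Z)))))
  →11  S(S(add(add(Z, mul(SSZ, SSZ)), add(mul(SZ, Z), add(SSZ, Z)))))
  →12  S(S(add(mul(SSZ, SSZ), add(mul(SZ, Z), add(SSZ, Z)))))
  →13  S(S(add(add(SSZ, mul(SZ, SSZ)), add(mul(SZ, Z), add(SSZ, Z)))))
  →14  S(S(add(S(add(SZ, mul(SZ, SSZ))), add(mul(SZ, Z), add(SSZ, Z)))))
  →15  S(S(S(add(add(SZ, mul(SZ, SSZ)), add(mul(SZ, Z), add(SSZ, Z))))))
  →16  S(S(S(add(S(add(Z, mul(SZ, SSZ))), add(mul(SZ, Z), add(SSZ, Z))))))
  →17  S(S(S(S(add(add(Z, mul(SZ, SSZ)), add(mul(SZ, Z), add(SSZ, Z)))))))
  →18  S(S(S(S(add(mul(SZ, SSZ), add(mul(SZ, Z), add(SSZ, Z)))))))
  →19  S(S(S(S(add(add(SSZ, mul(Z, SSZ)), add(mul(SZ, Z), add(SSZ, Z)))))))
  →20  S(S(S(S(add(S(add(SZ, mul(Z, SSZ))), add(mul(SZ, Z), add(SSZ, Z)))))))
  →21  S(S(S(S(S(add(add(SZ, mul(Z, SSZ)), add(mul(SZ, Z), add(SSZ, Z))))))))
  →22  S(S(S(S(S(add(S(add(Z, mul(Z, SSZ))), add(mul(SZ, Z), add(SSZ, Z))))))))
  →23  S(S(S(S(S(S(add(add(Z, mul(Z, SSZ)), add(mul(SZ, Z), add(SSZ, Z)))))))))
  →24  S(S(S(S(S(S(add(mul(Z, SSZ), add(mul(SZ, Z), add(SSZ, Z)))))))))
  →25  S(S(S(S(S(S(add(Z, add(mul(SZ, Z), add(SSZ, Z)))))))))
  →26  S(S(S(S(S(S(add(mul(SZ, Z), add(SSZ, Z))))))))
  →27  S(S(S(S(S(S(add(add(Z, mul(Z, Z)), add(SSZ, Z))))))))
  →28  S(S(S(S(S(S(add(mul(Z, Z), add(SSZ, Z))))))))
  →29  S(S(S(S(S(S(add(Z, add(SSZ, Z))))))))
  →30  S(S(S(S(S(S(add(SSZ, Z)))))))
  →31  S(S(S(S(S(S(S(add(SZ, Z))))))))
  →32  S(S(S(S(S(S(S(S(add(Z, Z)))))))))
  →33  S^8(Z)

Term B:
  start: add(add(SZ, SZ), add(S^4(Z), SSZ))
  →1  add(S(add(Z, SZ)), add(S^4(Z), SSZ))
  →2  S(add(add(Z, SZ), add(S^4(Z), SSZ)))
  →3  S(add(SZ, add(S^4(Z), SSZ)))
  →4  S(S(add(Z, add(S^4(Z), SSZ))))
  →5  S(S(add(S^4(Z), SSZ)))
  →6  S(S(S(add(SSSZ, SSZ))))
  →7  S(S(S(S(add(SSZ, SSZ)))))
  →8  S(S(S(S(S(add(SZ, SSZ))))))
  →9  S(S(S(S(S(S(add(Z, SSZ)))))))
  →10  S^8(Z)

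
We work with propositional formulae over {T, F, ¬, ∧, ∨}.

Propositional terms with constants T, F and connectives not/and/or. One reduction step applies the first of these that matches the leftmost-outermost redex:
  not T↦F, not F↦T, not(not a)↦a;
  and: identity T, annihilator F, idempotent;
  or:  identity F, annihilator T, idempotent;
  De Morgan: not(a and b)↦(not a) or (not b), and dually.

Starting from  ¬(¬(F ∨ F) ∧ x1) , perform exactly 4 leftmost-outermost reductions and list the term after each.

  start: ¬(¬(F ∨ F) ∧ x1)
  step 1: ¬¬(F ∨ F) ∨ ¬x1
  step 2: (F ∨ F) ∨ ¬x1
  step 3: F ∨ ¬x1
  step 4: ¬x1

Answer: after 4 steps: ¬x1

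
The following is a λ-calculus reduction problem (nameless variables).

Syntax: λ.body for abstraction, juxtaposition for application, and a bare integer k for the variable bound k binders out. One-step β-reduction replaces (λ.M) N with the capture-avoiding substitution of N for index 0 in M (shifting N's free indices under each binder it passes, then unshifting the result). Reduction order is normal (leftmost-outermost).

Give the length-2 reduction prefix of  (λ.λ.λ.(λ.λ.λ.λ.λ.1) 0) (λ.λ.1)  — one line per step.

  start: (λ.λ.λ.(λ.λ.λ.λ.λ.1) 0) (λ.λ.1)
  step 1: λ.λ.(λ.λ.λ.λ.λ.1) 0
  step 2: λ.λ.λ.λ.λ.λ.1

Answer: after 2 steps: λ.λ.λ.λ.λ.λ.1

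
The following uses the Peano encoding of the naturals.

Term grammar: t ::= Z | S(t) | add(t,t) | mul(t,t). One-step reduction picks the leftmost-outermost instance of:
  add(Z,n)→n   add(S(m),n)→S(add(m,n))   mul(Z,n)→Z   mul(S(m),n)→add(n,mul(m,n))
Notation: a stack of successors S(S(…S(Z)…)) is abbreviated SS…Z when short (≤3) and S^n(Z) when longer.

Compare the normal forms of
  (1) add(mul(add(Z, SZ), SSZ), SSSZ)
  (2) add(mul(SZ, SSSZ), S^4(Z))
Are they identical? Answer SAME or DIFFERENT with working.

Term A:
  start: add(mul(add(Z, SZ), SSZ), SSSZ)
  [1] add(mul(SZ, SSZ), SSSZ)
  [2] add(add(SSZ, mul(Z, SSZ)), SSSZ)
  [3] add(S(add(SZ, mul(Z, SSZ))), SSSZ)
  [4] S(add(add(SZ, mul(Z, SSZ)), SSSZ))
  [5] S(add(S(add(Z, mul(Z, SSZ))), SSSZ))
  [6] S(S(add(add(Z, mul(Z, SSZ)), SSSZ)))
  [7] S(S(add(mul(Z, SSZ), SSSZ)))
  [8] S(S(add(Z, SSSZ)))
  [9] S^5(Z)

Term B:
  start: add(mul(SZ, SSSZ), S^4(Z))
  [1] add(add(SSSZ, mul(Z, SSSZ)), S^4(Z))
  [2] add(S(add(SSZ, mul(Z, SSSZ))), S^4(Z))
  [3] S(add(add(SSZ, mul(Z, SSSZ)), S^4(Z)))
  [4] S(add(S(add(SZ, mul(Z, SSSZ))), S^4(Z)))
  [5] S(S(add(add(SZ, mul(Z, SSSZ)), S^4(Z))))
  [6] S(S(add(S(add(Z, mul(Z, SSSZ))), S^4(Z))))
  [7] S(S(S(add(add(Z, mul(Z, SSSZ)), S^4(Z)))))
  [8] S(S(S(add(mul(Z, SSSZ), S^4(Z)))))
  [9] S(S(S(add(Z, S^4(Z)))))
  [10] S^7(Z)

Answer: DIFFERENT — A ⇓ S^5(Z), B ⇓ S^7(Z)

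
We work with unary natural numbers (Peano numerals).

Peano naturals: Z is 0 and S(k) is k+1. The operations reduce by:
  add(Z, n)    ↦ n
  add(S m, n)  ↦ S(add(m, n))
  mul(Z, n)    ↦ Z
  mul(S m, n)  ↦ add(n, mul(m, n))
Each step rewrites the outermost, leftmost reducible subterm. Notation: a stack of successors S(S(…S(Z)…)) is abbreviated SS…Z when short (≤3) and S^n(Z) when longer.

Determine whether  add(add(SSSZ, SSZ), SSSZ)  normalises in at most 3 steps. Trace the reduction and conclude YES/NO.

  start: add(add(SSSZ, SSZ), SSSZ)
  [1] add(S(add(SSZ, SSZ)), SSSZ)
  [2] S(add(add(SSZ, SSZ), SSSZ))
  [3] S(add(S(add(SZ, SSZ)), SSSZ))

Answer: NO — after 3 steps the term is S(add(S(add(SZ, SSZ)), SSSZ)), not yet normal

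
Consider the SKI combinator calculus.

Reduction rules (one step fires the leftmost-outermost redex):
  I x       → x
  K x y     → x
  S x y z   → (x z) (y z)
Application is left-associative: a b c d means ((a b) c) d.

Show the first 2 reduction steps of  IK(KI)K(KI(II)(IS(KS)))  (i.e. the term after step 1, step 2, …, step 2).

Answer: after 2 steps: KI(KI(II)(IS(KS)))

Working:
  start: IK(KI)K(KI(II)(IS(KS)))
  step 1: K(KI)K(KI(II)(IS(KS)))
  step 2: KI(KI(II)(IS(KS)))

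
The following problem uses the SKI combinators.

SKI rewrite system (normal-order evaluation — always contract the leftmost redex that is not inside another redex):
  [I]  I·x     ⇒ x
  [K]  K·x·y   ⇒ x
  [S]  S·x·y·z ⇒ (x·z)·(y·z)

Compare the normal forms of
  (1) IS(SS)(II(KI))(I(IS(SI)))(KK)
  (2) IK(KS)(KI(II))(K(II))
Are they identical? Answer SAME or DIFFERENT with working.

Term A:
  start: IS(SS)(II(KI))(I(IS(SI)))(KK)
  [1] S(SS)(II(KI))(I(IS(SI)))(KK)
  [2] SS(I(IS(SI)))(II(KI)(I(IS(SI))))(KK)
  [3] S(II(KI)(I(IS(SI))))(I(IS(SI))(II(KI)(I(IS(SI)))))(KK)
  [4] II(KI)(I(IS(SI)))(KK)(I(IS(SI))(II(KI)(I(IS(SI))))(KK))
  [5] I(KI)(I(IS(SI)))(KK)(I(IS(SI))(II(KI)(I(IS(SI))))(KK))
  [6] KI(I(IS(SI)))(KK)(I(IS(SI))(II(KI)(I(IS(SI))))(KK))
  [7] I(KK)(I(IS(SI))(II(KI)(I(IS(SI))))(KK))
  [8] KK(I(IS(SI))(II(KI)(I(IS(SI))))(KK))
  [9] K

Term B:
  start: IK(KS)(KI(II))(K(II))
  [1] K(KS)(KI(II))(K(II))
  [2] KS(K(II))
  [3] S

Answer: DIFFERENT — A ⇓ K, B ⇓ S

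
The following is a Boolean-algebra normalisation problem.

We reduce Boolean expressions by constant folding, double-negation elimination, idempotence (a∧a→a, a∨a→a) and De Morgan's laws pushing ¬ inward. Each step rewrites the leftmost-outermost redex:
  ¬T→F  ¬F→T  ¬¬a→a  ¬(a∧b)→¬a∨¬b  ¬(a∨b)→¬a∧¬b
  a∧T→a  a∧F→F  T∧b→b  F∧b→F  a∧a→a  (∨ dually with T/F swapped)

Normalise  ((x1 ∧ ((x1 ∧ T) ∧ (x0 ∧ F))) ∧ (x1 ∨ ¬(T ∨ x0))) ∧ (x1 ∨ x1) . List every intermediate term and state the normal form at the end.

Answer: normal form = F  (in 6 steps)

Reduction:
  start: ((x1 ∧ ((x1 ∧ T) ∧ (x0 ∧ F))) ∧ (x1 ∨ ¬(T ∨ x0))) ∧ (x1 ∨ x1)
  [1] ((x1 ∧ (x1 ∧ (x0 ∧ F))) ∧ (x1 ∨ ¬(T ∨ x0))) ∧ (x1 ∨ x1)
  [2] ((x1 ∧ (x1 ∧ F)) ∧ (x1 ∨ ¬(T ∨ x0))) ∧ (x1 ∨ x1)
  [3] ((x1 ∧ F) ∧ (x1 ∨ ¬(T ∨ x0))) ∧ (x1 ∨ x1)
  [4] (F ∧ (x1 ∨ ¬(T ∨ x0))) ∧ (x1 ∨ x1)
  [5] F ∧ (x1 ∨ x1)
  [6] F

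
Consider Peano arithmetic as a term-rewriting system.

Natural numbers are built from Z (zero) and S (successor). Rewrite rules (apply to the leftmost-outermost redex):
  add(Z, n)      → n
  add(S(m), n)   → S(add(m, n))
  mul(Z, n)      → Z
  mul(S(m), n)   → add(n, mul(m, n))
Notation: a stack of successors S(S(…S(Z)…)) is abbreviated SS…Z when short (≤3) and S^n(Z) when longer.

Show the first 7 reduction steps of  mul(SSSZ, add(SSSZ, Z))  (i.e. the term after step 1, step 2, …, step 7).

  start: mul(SSSZ, add(SSSZ, Z))
  [1] add(add(SSSZ, Z), mul(SSZ, add(SSSZ, Z)))
  [2] add(S(add(SSZ, Z)), mul(SSZ, add(SSSZ, Z)))
  [3] S(add(add(SSZ, Z), mul(SSZ, add(SSSZ, Z))))
  [4] S(add(S(add(SZ, Z)), mul(SSZ, add(SSSZ, Z))))
  [5] S(S(add(add(SZ, Z), mul(SSZ, add(SSSZ, Z)))))
  [6] S(S(add(S(add(Z, Z)), mul(SSZ, add(SSSZ, Z)))))
  [7] S(S(S(add(add(Z, Z), mul(SSZ, add(SSSZ, Z))))))

Answer: after 7 steps: S(S(S(add(add(Z, Z), mul(SSZ, add(SSSZ, Z))))))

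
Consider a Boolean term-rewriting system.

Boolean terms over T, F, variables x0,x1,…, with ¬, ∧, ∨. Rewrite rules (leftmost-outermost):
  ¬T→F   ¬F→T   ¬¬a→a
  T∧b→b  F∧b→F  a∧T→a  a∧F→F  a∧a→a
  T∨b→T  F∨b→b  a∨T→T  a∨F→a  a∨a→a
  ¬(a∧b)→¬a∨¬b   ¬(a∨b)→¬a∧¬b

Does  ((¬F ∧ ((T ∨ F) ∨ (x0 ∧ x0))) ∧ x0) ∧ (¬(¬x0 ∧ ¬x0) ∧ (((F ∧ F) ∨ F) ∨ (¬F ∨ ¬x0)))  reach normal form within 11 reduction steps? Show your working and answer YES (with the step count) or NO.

  start: ((¬F ∧ ((T ∨ F) ∨ (x0 ∧ x0))) ∧ x0) ∧ (¬(¬x0 ∧ ¬x0) ∧ (((F ∧ F) ∨ F) ∨ (¬F ∨ ¬x0)))
  step 1: ((T ∧ ((T ∨ F) ∨ (x0 ∧ x0))) ∧ x0) ∧ (¬(¬x0 ∧ ¬x0) ∧ (((F ∧ F) ∨ F) ∨ (¬F ∨ ¬x0)))
  step 2: (((T ∨ F) ∨ (x0 ∧ x0)) ∧ x0) ∧ (¬(¬x0 ∧ ¬x0) ∧ (((F ∧ F) ∨ F) ∨ (¬F ∨ ¬x0)))
  step 3: ((T ∨ (x0 ∧ x0)) ∧ x0) ∧ (¬(¬x0 ∧ ¬x0) ∧ (((F ∧ F) ∨ F) ∨ (¬F ∨ ¬x0)))
  step 4: (T ∧ x0) ∧ (¬(¬x0 ∧ ¬x0) ∧ (((F ∧ F) ∨ F) ∨ (¬F ∨ ¬x0)))
  step 5: x0 ∧ (¬(¬x0 ∧ ¬x0) ∧ (((F ∧ F) ∨ F) ∨ (¬F ∨ ¬x0)))
  step 6: x0 ∧ ((¬¬x0 ∨ ¬¬x0) ∧ (((F ∧ F) ∨ F) ∨ (¬F ∨ ¬x0)))
  step 7: x0 ∧ (¬¬x0 ∧ (((F ∧ F) ∨ F) ∨ (¬F ∨ ¬x0)))
  step 8: x0 ∧ (x0 ∧ (((F ∧ F) ∨ F) ∨ (¬F ∨ ¬x0)))
  step 9: x0 ∧ (x0 ∧ ((F ∧ F) ∨ (¬F ∨ ¬x0)))
  step 10: x0 ∧ (x0 ∧ (F ∨ (¬F ∨ ¬x0)))
  step 11: x0 ∧ (x0 ∧ (¬F ∨ ¬x0))

Answer: NO — after 11 steps the term is x0 ∧ (x0 ∧ (¬F ∨ ¬x0)), not yet normal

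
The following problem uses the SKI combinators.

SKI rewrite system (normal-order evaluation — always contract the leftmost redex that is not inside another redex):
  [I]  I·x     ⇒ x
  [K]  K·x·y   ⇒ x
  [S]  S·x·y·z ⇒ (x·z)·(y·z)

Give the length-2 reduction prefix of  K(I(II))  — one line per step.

  start: K(I(II))
  step 1: K(II)
  step 2: KI

Answer: after 2 steps: KI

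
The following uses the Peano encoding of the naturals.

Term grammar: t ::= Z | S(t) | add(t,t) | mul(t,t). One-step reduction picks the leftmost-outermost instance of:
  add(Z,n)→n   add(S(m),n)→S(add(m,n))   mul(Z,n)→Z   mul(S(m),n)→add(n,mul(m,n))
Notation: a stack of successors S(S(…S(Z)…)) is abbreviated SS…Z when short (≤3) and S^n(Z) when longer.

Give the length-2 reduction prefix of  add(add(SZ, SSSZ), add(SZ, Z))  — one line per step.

Answer: after 2 steps: S(add(add(Z, SSSZ), add(SZ, Z)))

Reduction:
  start: add(add(SZ, SSSZ), add(SZ, Z))
  →1  add(S(add(Z, SSSZ)), add(SZ, Z))
  →2  S(add(add(Z, SSSZ), add(SZ, Z)))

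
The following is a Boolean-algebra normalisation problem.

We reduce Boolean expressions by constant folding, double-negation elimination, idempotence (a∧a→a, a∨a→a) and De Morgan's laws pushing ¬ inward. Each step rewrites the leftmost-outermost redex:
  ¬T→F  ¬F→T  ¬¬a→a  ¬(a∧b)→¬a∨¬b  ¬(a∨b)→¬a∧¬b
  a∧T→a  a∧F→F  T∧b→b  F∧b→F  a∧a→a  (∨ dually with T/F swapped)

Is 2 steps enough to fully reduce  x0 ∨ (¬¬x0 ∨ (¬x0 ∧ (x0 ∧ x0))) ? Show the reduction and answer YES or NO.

  start: x0 ∨ (¬¬x0 ∨ (¬x0 ∧ (x0 ∧ x0)))
  step 1: x0 ∨ (x0 ∨ (¬x0 ∧ (x0 ∧ x0)))
  step 2: x0 ∨ (x0 ∨ (¬x0 ∧ x0))

Answer: YES — reaches normal form x0 ∨ (x0 ∨ (¬x0 ∧ x0)) in 2 ≤ 2 steps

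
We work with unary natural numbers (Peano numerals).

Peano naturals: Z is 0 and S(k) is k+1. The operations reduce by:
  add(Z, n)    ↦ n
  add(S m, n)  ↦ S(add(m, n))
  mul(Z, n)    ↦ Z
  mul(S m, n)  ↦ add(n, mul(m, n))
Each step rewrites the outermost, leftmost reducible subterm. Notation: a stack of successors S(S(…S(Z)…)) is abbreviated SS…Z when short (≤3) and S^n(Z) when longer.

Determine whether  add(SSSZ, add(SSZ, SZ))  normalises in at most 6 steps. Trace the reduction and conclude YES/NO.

Answer: NO — after 6 steps the term is S(S(S(S(S(add(Z, SZ)))))), not yet normal

Reduction:
  start: add(SSSZ, add(SSZ, SZ))
  [1] S(add(SSZ, add(SSZ, SZ)))
  [2] S(S(add(SZ, add(SSZ, SZ))))
  [3] S(S(S(add(Z, add(SSZ, SZ)))))
  [4] S(S(S(add(SSZ, SZ))))
  [5] S(S(S(S(add(SZ, SZ)))))
  [6] S(S(S(S(S(add(Z, SZ))))))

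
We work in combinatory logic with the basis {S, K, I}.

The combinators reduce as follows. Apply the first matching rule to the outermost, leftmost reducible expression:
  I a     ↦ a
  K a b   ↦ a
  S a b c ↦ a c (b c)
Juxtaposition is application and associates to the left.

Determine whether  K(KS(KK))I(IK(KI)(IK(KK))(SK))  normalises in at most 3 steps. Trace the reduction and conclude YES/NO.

Answer: NO — after 3 steps the term is S(K(KI)(IK(KK))(SK)), not yet normal

Reduction:
  start: K(KS(KK))I(IK(KI)(IK(KK))(SK))
  step 1: KS(KK)(IK(KI)(IK(KK))(SK))
  step 2: S(IK(KI)(IK(KK))(SK))
  step 3: S(K(KI)(IK(KK))(SK))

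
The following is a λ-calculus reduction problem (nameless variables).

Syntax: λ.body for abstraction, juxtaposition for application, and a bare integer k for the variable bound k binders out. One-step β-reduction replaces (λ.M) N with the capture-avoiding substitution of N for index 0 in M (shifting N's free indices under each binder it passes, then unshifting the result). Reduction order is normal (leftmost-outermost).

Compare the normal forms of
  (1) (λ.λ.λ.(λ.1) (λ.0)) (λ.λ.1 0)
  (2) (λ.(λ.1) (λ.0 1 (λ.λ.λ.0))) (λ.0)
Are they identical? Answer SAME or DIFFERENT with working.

Term A:
  start: (λ.λ.λ.(λ.1) (λ.0)) (λ.λ.1 0)
  step 1: λ.λ.(λ.1) (λ.0)
  step 2: λ.λ.0

Term B:
  start: (λ.(λ.1) (λ.0 1 (λ.λ.λ.0))) (λ.0)
  step 1: (λ.λ.0) (λ.0 (λ.0) (λ.λ.λ.0))
  step 2: λ.0

Answer: DIFFERENT — A ⇓ λ.λ.0, B ⇓ λ.0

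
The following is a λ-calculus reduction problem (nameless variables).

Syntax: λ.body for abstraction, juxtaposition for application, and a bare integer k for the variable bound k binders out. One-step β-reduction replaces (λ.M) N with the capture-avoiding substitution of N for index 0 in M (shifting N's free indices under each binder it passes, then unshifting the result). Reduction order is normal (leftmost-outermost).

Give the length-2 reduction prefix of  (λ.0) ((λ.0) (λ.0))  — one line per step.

Answer: after 2 steps: λ.0

Reduction:
  start: (λ.0) ((λ.0) (λ.0))
  →1  (λ.0) (λ.0)
  →2  λ.0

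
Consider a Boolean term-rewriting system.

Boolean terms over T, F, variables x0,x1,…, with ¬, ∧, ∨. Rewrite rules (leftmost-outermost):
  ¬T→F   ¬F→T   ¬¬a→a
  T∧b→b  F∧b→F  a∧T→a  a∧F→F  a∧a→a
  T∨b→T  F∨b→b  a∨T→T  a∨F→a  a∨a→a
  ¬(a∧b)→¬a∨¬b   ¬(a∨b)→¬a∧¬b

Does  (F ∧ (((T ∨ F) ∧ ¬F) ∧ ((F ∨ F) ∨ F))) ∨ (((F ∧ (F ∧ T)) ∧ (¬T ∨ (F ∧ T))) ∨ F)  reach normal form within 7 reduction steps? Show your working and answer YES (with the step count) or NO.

Answer: YES — reaches normal form F in 5 ≤ 7 steps

Reduction:
  start: (F ∧ (((T ∨ F) ∧ ¬F) ∧ ((F ∨ F) ∨ F))) ∨ (((F ∧ (F ∧ T)) ∧ (¬T ∨ (F ∧ T))) ∨ F)
  step 1: F ∨ (((F ∧ (F ∧ T)) ∧ (¬T ∨ (F ∧ T))) ∨ F)
  step 2: ((F ∧ (F ∧ T)) ∧ (¬T ∨ (F ∧ T))) ∨ F
  step 3: (F ∧ (F ∧ T)) ∧ (¬T ∨ (F ∧ T))
  step 4: F ∧ (¬T ∨ (F ∧ T))
  step 5: F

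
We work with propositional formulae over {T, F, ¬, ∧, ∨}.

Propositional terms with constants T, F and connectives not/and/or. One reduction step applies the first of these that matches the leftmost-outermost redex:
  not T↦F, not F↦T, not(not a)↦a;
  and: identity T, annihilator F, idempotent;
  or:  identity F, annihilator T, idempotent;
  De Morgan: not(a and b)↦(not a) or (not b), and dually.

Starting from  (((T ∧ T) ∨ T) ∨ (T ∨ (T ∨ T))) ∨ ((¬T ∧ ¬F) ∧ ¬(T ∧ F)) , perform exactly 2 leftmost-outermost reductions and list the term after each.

Answer: after 2 steps: T ∨ ((¬T ∧ ¬F) ∧ ¬(T ∧ F))

Derivation:
  start: (((T ∧ T) ∨ T) ∨ (T ∨ (T ∨ T))) ∨ ((¬T ∧ ¬F) ∧ ¬(T ∧ F))
  [1] (T ∨ (T ∨ (T ∨ T))) ∨ ((¬T ∧ ¬F) ∧ ¬(T ∧ F))
  [2] T ∨ ((¬T ∧ ¬F) ∧ ¬(T ∧ F))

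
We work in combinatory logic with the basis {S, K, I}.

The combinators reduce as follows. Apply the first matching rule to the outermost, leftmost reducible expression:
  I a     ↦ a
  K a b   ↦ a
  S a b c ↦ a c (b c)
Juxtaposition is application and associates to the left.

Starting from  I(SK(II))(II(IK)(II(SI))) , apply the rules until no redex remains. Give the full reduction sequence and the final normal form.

  start: I(SK(II))(II(IK)(II(SI)))
  [1] SK(II)(II(IK)(II(SI)))
  [2] K(II(IK)(II(SI)))(II(II(IK)(II(SI))))
  [3] II(IK)(II(SI))
  [4] I(IK)(II(SI))
  [5] IK(II(SI))
  [6] K(II(SI))
  [7] K(I(SI))
  [8] K(SI)

Answer: normal form = K(SI)  (in 8 steps)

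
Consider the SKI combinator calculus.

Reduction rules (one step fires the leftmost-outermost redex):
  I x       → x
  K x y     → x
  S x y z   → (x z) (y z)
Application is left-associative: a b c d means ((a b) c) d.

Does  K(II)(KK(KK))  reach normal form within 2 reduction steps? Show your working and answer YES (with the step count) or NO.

Answer: YES — reaches normal form I in 2 ≤ 2 steps

Working:
  start: K(II)(KK(KK))
  step 1: II
  step 2: I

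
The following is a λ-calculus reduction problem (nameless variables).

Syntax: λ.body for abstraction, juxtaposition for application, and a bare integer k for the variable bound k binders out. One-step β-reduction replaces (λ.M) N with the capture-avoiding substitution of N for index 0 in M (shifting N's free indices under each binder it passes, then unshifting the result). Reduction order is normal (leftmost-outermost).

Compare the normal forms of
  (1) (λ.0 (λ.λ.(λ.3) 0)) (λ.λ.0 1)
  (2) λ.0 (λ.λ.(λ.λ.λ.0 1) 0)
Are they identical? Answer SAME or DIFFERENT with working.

Term A:
  start: (λ.0 (λ.λ.(λ.3) 0)) (λ.λ.0 1)
  step 1: (λ.λ.0 1) (λ.λ.(λ.λ.λ.0 1) 0)
  step 2: λ.0 (λ.λ.(λ.λ.λ.0 1) 0)
  step 3: λ.0 (λ.λ.λ.λ.0 1)

Term B:
  start: λ.0 (λ.λ.(λ.λ.λ.0 1) 0)
  step 1: λ.0 (λ.λ.λ.λ.0 1)

Answer: SAME — A ⇓ λ.0 (λ.λ.λ.λ.0 1), B ⇓ λ.0 (λ.λ.λ.λ.0 1)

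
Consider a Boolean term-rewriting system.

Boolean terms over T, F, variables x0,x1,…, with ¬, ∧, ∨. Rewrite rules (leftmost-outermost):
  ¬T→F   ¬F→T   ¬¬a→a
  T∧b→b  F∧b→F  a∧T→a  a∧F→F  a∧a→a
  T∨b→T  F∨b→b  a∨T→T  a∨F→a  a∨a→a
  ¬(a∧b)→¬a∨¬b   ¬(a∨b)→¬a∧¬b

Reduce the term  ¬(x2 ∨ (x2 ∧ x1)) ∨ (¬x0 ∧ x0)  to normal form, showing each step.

Answer: normal form = (¬x2 ∧ (¬x2 ∨ ¬x1)) ∨ (¬x0 ∧ x0)  (in 2 steps)

Derivation:
  start: ¬(x2 ∨ (x2 ∧ x1)) ∨ (¬x0 ∧ x0)
  →1  (¬x2 ∧ ¬(x2 ∧ x1)) ∨ (¬x0 ∧ x0)
  →2  (¬x2 ∧ (¬x2 ∨ ¬x1)) ∨ (¬x0 ∧ x0)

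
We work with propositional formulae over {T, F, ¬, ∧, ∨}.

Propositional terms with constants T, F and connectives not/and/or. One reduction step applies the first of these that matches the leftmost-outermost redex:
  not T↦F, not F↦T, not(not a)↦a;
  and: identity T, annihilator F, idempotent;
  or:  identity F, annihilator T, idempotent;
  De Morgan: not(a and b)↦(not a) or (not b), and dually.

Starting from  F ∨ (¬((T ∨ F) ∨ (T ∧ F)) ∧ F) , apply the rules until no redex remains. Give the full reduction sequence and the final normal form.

  start: F ∨ (¬((T ∨ F) ∨ (T ∧ F)) ∧ F)
  step 1: ¬((T ∨ F) ∨ (T ∧ F)) ∧ F
  step 2: F

Answer: normal form = F  (in 2 steps)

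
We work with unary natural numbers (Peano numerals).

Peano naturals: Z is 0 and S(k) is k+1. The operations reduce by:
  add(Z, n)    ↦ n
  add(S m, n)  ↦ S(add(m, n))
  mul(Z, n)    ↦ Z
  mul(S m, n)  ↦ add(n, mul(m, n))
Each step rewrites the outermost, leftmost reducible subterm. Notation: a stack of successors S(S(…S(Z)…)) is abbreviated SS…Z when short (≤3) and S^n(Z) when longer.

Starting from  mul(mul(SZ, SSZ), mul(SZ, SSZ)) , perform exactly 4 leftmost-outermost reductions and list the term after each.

  start: mul(mul(SZ, SSZ), mul(SZ, SSZ))
  [1] mul(add(SSZ, mul(Z, SSZ)), mul(SZ, SSZ))
  [2] mul(S(add(SZ, mul(Z, SSZ))), mul(SZ, SSZ))
  [3] add(mul(SZ, SSZ), mul(add(SZ, mul(Z, SSZ)), mul(SZ, SSZ)))
  [4] add(add(SSZ, mul(Z, SSZ)), mul(add(SZ, mul(Z, SSZ)), mul(SZ, SSZ)))

Answer: after 4 steps: add(add(SSZ, mul(Z, SSZ)), mul(add(SZ, mul(Z, SSZ)), mul(SZ, SSZ)))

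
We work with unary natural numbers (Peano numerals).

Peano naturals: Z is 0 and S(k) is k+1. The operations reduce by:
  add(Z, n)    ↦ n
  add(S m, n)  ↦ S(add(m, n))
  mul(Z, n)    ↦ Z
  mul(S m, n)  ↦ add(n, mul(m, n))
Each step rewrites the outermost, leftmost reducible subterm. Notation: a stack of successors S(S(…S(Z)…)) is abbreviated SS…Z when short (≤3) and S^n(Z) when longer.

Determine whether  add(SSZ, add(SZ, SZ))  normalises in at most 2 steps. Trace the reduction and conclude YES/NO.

Answer: NO — after 2 steps the term is S(S(add(Z, add(SZ, SZ)))), not yet normal

Derivation:
  start: add(SSZ, add(SZ, SZ))
  →1  S(add(SZ, add(SZ, SZ)))
  →2  S(S(add(Z, add(SZ, SZ))))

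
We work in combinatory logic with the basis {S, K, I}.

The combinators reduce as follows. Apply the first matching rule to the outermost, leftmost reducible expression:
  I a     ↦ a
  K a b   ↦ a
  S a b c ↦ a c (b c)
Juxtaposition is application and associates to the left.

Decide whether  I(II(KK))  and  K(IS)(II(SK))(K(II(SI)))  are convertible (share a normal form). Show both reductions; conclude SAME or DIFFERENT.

Answer: DIFFERENT — A ⇓ KK, B ⇓ S(K(SI))

Reduction:
Term A:
  start: I(II(KK))
  →1  II(KK)
  →2  I(KK)
  →3  KK

Term B:
  start: K(IS)(II(SK))(K(II(SI)))
  →1  IS(K(II(SI)))
  →2  S(K(II(SI)))
  →3  S(K(I(SI)))
  →4  S(K(SI))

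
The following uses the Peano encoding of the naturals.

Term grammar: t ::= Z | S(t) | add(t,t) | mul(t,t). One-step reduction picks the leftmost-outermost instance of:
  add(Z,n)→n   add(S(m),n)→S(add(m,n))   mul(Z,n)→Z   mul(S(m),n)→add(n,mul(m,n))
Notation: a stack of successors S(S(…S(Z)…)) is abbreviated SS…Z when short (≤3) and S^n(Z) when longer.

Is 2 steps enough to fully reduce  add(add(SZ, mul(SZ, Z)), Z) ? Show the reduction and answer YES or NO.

  start: add(add(SZ, mul(SZ, Z)), Z)
  [1] add(S(add(Z, mul(SZ, Z))), Z)
  [2] S(add(add(Z, mul(SZ, Z)), Z))

Answer: NO — after 2 steps the term is S(add(add(Z, mul(SZ, Z)), Z)), not yet normal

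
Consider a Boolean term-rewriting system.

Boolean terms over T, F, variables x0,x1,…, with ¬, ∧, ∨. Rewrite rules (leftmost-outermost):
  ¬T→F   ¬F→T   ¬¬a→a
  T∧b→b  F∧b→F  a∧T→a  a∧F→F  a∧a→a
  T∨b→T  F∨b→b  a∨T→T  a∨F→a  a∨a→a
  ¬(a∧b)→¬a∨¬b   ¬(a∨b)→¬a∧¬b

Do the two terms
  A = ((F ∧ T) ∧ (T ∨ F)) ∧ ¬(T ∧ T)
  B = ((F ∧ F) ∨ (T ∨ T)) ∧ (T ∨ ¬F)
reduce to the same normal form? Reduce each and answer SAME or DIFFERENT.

Term A:
  start: ((F ∧ T) ∧ (T ∨ F)) ∧ ¬(T ∧ T)
  [1] (F ∧ (T ∨ F)) ∧ ¬(T ∧ T)
  [2] F ∧ ¬(T ∧ T)
  [3] F

Term B:
  start: ((F ∧ F) ∨ (T ∨ T)) ∧ (T ∨ ¬F)
  [1] (F ∨ (T ∨ T)) ∧ (T ∨ ¬F)
  [2] (T ∨ T) ∧ (T ∨ ¬F)
  [3] T ∧ (T ∨ ¬F)
  [4] T ∨ ¬F
  [5] T

Answer: DIFFERENT — A ⇓ F, B ⇓ T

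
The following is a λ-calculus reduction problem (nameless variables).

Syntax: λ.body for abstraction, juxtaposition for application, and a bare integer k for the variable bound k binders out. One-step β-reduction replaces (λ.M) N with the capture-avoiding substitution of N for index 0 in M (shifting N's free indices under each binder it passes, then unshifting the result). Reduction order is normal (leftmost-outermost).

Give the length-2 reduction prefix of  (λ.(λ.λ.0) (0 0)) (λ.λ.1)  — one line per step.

Answer: after 2 steps: λ.0

Derivation:
  start: (λ.(λ.λ.0) (0 0)) (λ.λ.1)
  [1] (λ.λ.0) ((λ.λ.1) (λ.λ.1))
  [2] λ.0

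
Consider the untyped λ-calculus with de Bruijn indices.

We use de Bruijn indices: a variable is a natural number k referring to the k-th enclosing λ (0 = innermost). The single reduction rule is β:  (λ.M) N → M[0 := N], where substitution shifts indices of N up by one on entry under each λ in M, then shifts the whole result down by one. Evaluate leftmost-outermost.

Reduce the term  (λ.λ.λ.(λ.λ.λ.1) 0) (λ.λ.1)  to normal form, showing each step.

  start: (λ.λ.λ.(λ.λ.λ.1) 0) (λ.λ.1)
  →1  λ.λ.(λ.λ.λ.1) 0
  →2  λ.λ.λ.λ.1

Answer: normal form = λ.λ.λ.λ.1  (in 2 steps)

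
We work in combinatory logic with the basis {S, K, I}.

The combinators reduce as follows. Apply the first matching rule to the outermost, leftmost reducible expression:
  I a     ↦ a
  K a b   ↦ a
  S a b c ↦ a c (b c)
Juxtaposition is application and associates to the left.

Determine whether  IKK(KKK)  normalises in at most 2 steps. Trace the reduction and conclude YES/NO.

  start: IKK(KKK)
  →1  KK(KKK)
  →2  K

Answer: YES — reaches normal form K in 2 ≤ 2 steps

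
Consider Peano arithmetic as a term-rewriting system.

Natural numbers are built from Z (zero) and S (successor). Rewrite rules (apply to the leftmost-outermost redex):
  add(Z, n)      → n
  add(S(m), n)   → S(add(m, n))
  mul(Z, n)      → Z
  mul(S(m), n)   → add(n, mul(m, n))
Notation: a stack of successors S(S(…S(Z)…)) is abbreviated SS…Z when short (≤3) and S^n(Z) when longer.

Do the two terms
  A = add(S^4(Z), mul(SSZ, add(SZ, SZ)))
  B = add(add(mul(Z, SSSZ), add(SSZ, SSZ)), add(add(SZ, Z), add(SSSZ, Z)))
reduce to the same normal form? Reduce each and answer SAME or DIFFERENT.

Answer: SAME — A ⇓ S^8(Z), B ⇓ S^8(Z)

Reduction:
Term A:
  start: add(S^4(Z), mul(SSZ, add(SZ, SZ)))
  step 1: S(add(SSSZ, mul(SSZ, add(SZ, SZ))))
  step 2: S(S(add(SSZ, mul(SSZ, add(SZ, SZ)))))
  step 3: S(S(S(add(SZ, mul(SSZ, add(SZ, SZ))))))
  step 4: S(S(S(S(add(Z, mul(SSZ, add(SZ, SZ)))))))
  step 5: S(S(S(S(mul(SSZ, add(SZ, SZ))))))
  step 6: S(S(S(S(add(add(SZ, SZ), mul(SZ, add(SZ, SZ)))))))
  step 7: S(S(S(S(add(S(add(Z, SZ)), mul(SZ, add(SZ, SZ)))))))
  step 8: S(S(S(S(S(add(add(Z, SZ), mul(SZ, add(SZ, SZ))))))))
  step 9: S(S(S(S(S(add(SZ, mul(SZ, add(SZ, SZ))))))))
  step 10: S(S(S(S(S(S(add(Z, mul(SZ, add(SZ, SZ)))))))))
  step 11: S(S(S(S(S(S(mul(SZ, add(SZ, SZ))))))))
  step 12: S(S(S(S(S(S(add(add(SZ, SZ), mul(Z, add(SZ, SZ)))))))))
  step 13: S(S(S(S(S(S(add(S(add(Z, SZ)), mul(Z, add(SZ, SZ)))))))))
  step 14: S(S(S(S(S(S(S(add(add(Z, SZ), mul(Z, add(SZ, SZ))))))))))
  step 15: S(S(S(S(S(S(S(add(SZ, mul(Z, add(SZ, SZ))))))))))
  step 16: S(S(S(S(S(S(S(S(add(Z, mul(Z, add(SZ, SZ)))))))))))
  step 17: S(S(S(S(S(S(S(S(mul(Z, add(SZ, SZ))))))))))
  step 18: S^8(Z)

Term B:
  start: add(add(mul(Z, SSSZ), add(SSZ, SSZ)), add(add(SZ, Z), add(SSSZ, Z)))
  step 1: add(add(Z, add(SSZ, SSZ)), add(add(SZ, Z), add(SSSZ, Z)))
  step 2: add(add(SSZ, SSZ), add(add(SZ, Z), add(SSSZ, Z)))
  step 3: add(S(add(SZ, SSZ)), add(add(SZ, Z), add(SSSZ, Z)))
  step 4: S(add(add(SZ, SSZ), add(add(SZ, Z), add(SSSZ, Z))))
  step 5: S(add(S(add(Z, SSZ)), add(add(SZ, Z), add(SSSZ, Z))))
  step 6: S(S(add(add(Z, SSZ), add(add(SZ, Z), add(SSSZ, Z)))))
  step 7: S(S(add(SSZ, add(add(SZ, Z), add(SSSZ, Z)))))
  step 8: S(S(S(add(SZ, add(add(SZ, Z), add(SSSZ, Z))))))
  step 9: S(S(S(S(add(Z, add(add(SZ, Z), add(SSSZ, Z)))))))
  step 10: S(S(S(S(add(add(SZ, Z), add(SSSZ, Z))))))
  step 11: S(S(S(S(add(S(add(Z, Z)), add(SSSZ, Z))))))
  step 12: S(S(S(S(S(add(add(Z, Z), add(SSSZ, Z)))))))
  step 13: S(S(S(S(S(add(Z, add(SSSZ, Z)))))))
  step 14: S(S(S(S(S(add(SSSZ, Z))))))
  step 15: S(S(S(S(S(S(add(SSZ, Z)))))))
  step 16: S(S(S(S(S(S(S(add(SZ, Z))))))))
  step 17: S(S(S(S(S(S(S(S(add(Z, Z)))))))))
  step 18: S^8(Z)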